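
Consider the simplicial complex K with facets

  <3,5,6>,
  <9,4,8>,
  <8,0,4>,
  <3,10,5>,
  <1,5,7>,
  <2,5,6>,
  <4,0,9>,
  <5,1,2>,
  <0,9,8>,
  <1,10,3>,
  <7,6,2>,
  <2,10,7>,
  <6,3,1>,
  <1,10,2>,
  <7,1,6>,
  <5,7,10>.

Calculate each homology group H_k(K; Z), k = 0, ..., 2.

Order the vertices as 0 < 1 < 2 < 3 < 4 < 5 < 6 < 7 < 8 < 9 < 10. Listing each simplex with vertices in this order, K has dimension 2 with simplices:

  0-simplices (11): [0], [1], [2], [3], [4], [5], [6], [7], [8], [9], [10]
  1-simplices (24): (24 of them)
  2-simplices (16): [0,4,8], [0,4,9], [0,8,9], [1,2,5], [1,2,10], [1,3,6], [1,3,10], [1,5,7], [1,6,7], [2,5,6], [2,6,7], [2,7,10], [3,5,6], [3,5,10], [4,8,9], [5,7,10]

giving chain groups C_0 ≅ Z^11, C_1 ≅ Z^24, C_2 ≅ Z^16.

∂_1: C_1 → C_0 is given by ∂[p,q] = [q] − [p]. For instance
  ∂[5,10] = [10] − [5].
This gives a 11×24 integer matrix of rank 9; reducing to Smith normal form yields diagonal entries (1,1,1,1,1,1,1,1,1).

∂_2: C_2 → C_1 sends each 2-simplex [p,q,r] to [q,r] − [p,r] + [p,q]. For instance
  ∂[1,3,6] = [3,6] − [1,6] + [1,3],
  ∂[2,6,7] = [6,7] − [2,7] + [2,6].
The 24×16 boundary matrix has rank 15 and Smith normal form diag(1,1,1,1,1,1,1,1,1,1,1,1,1,1,2).

From H_k ≅ ker(∂_k) / im(∂_{k+1}) we obtain:

  H_0: rank C_0 − rank ∂_1 = 11 − 9 = 2, and the invariant factors of ∂_1 are all 1, so H_0 = Z^2.
  H_1: rank ker ∂_1 − rank ∂_2 = (24 − 9) − 15 = 0, and ∂_2 has invariant factor 2 > 1, so H_1 = Z/2.
  H_2: rank ker ∂_2 − rank ∂_3 = (16 − 15) − 0 = 1, and there is no ∂_3, so H_2 = Z.

As a check, the Euler characteristic is 11 − 24 + 16 = 3, which agrees with 2 − 0 + 1 = 3.
(K is a triangulation of the disjoint union of the 2-sphere S^2 and the real projective plane RP^2.)

H_0 = Z^2,  H_1 = Z/2,  H_2 = Z.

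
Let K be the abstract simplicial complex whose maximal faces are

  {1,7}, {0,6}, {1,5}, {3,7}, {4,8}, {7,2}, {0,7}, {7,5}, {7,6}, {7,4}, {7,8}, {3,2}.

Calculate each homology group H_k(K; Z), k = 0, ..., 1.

H_0 = Z,  H_1 = Z^4.

Fix the vertex order 0 < 1 < 2 < 3 < 4 < 5 < 6 < 7 < 8 and write every simplex with vertices in increasing order. Then dim K = 1 and the simplices of K are:

  0-simplices (9): [0], [1], [2], [3], [4], [5], [6], [7], [8]
  1-simplices (12): [0,6], [0,7], [1,5], [1,7], [2,3], [2,7], [3,7], [4,7], [4,8], [5,7], [6,7], [7,8]

so the chain groups are C_0 ≅ Z^9, C_1 ≅ Z^12.

Boundary ∂_1: C_1 → C_0 is given by ∂[p,q] = [q] − [p]. For instance
  ∂[5,7] = [7] − [5].
The resulting 9×12 matrix has rank 8, and its Smith normal form has invariant factors (1,1,1,1,1,1,1,1).

Computing H_k = (kernel of ∂_k) / (image of ∂_{k+1}):

  H_0: rank C_0 − rank ∂_1 = 9 − 8 = 1, and the invariant factors of ∂_1 are all 1, so H_0 ≅ Z.
  H_1: rank ker ∂_1 − rank ∂_2 = (12 − 8) − 0 = 4, and there is no ∂_2, so H_1 ≅ Z^4.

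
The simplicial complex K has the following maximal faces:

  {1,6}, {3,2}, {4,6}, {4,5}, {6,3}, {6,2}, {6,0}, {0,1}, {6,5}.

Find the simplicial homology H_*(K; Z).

Fix the vertex order 0 < 1 < 2 < 3 < 4 < 5 < 6 and write every simplex with vertices in increasing order. Then dim K = 1 and the simplices of K are:

  0-simplices (7): [0], [1], [2], [3], [4], [5], [6]
  1-simplices (9): [0,1], [0,6], [1,6], [2,3], [2,6], [3,6], [4,5], [4,6], [5,6]

Hence C_0 ≅ Z^7, C_1 ≅ Z^9.

Boundary ∂_1: C_1 → C_0 sends each edge [p,q] (with p < q) to q − p. For instance
  ∂[1,6] = [6] − [1].
As a 7×9 matrix over Z this has rank 6, with invariant factors (1,1,1,1,1,1).

Now H_k = ker ∂_k / im ∂_{k+1}, so:

  H_0: rank C_0 − rank ∂_1 = 7 − 6 = 1, and the invariant factors of ∂_1 are all 1, so H_0 ≅ Z.
  H_1: rank ker ∂_1 − rank ∂_2 = (9 − 6) − 0 = 3, and there is no ∂_2, so H_1 ≅ Z^3.

(K is a triangulation of a wedge of 3 circles.)

H_0 ≅ Z,  H_1 ≅ Z^3.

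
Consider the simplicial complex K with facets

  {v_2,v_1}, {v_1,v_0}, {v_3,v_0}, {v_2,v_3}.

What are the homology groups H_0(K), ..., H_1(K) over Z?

H_0 ≅ Z,  H_1 ≅ Z.

Order the vertices as v_0 < v_1 < v_2 < v_3. Listing each simplex with vertices in this order, K has dimension 1 with simplices:

  0-simplices (4): [v_0], [v_1], [v_2], [v_3]
  1-simplices (4): [v_0,v_1], [v_0,v_3], [v_1,v_2], [v_2,v_3]

giving chain groups C_0 ≅ Z^4, C_1 ≅ Z^4.

The boundary map ∂_1: C_1 → C_0 sends each edge [p,q] (with p < q) to q − p.
The resulting 4×4 matrix has rank 3, and its Smith normal form has invariant factors (1,1,1).

Computing H_k = (kernel of ∂_k) / (image of ∂_{k+1}):

  H_0: rank C_0 − rank ∂_1 = 4 − 3 = 1, and the invariant factors of ∂_1 are all 1, so H_0 ≅ Z.
  H_1: rank ker ∂_1 − rank ∂_2 = (4 − 3) − 0 = 1, and there is no ∂_2, so H_1 ≅ Z.

(K is a triangulation of the circle S^1.)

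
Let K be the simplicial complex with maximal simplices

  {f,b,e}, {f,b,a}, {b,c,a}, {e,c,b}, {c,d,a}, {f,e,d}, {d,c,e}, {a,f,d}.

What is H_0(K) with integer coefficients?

H_0 ≅ Z.

Take the total order a < b < c < d < e < f on the vertex set. Then K (dimension 2) consists of the simplices:

  0-simplices (6): a, b, c, d, e, f
  1-simplices (12): ab, ac, ad, af, bc, be, bf, cd, ce, de, df, ef
  2-simplices (8): abc, abf, acd, adf, bce, bef, cde, def

so the chain groups are C_0 ≅ Z^6, C_1 ≅ Z^12, C_2 ≅ Z^8.

The boundary map ∂_1: C_1 → C_0 sends each edge [p,q] (with p < q) to q − p. For instance
  ∂ac = c − a.
This gives a 6×12 integer matrix of rank 5; reducing to Smith normal form yields diagonal entries (1,1,1,1,1).

∂_2: C_2 → C_1 maps a triangle to the signed sum of its edges. For instance
  ∂def = ef − df + de,
  ∂bce = ce − be + bc.
As a 12×8 matrix over Z this has rank 7, with invariant factors (1,1,1,1,1,1,1).

Reading off H_k = ker ∂_k / im ∂_{k+1}:

  H_0: rank C_0 − rank ∂_1 = 6 − 5 = 1, and the invariant factors of ∂_1 are all 1, so H_0 = Z.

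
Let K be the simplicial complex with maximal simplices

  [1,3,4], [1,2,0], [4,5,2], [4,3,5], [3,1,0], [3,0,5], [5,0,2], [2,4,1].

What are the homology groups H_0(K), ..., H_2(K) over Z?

Take the total order 0 < 1 < 2 < 3 < 4 < 5 on the vertex set. Then K (dimension 2) consists of the simplices:

  0-simplices (6): [0], [1], [2], [3], [4], [5]
  1-simplices (12): [0,1], [0,2], [0,3], [0,5], [1,2], [1,3], [1,4], [2,4], [2,5], [3,4], [3,5], [4,5]
  2-simplices (8): [0,1,2], [0,1,3], [0,2,5], [0,3,5], [1,2,4], [1,3,4], [2,4,5], [3,4,5]

giving chain groups C_0 ≅ Z^6, C_1 ≅ Z^12, C_2 ≅ Z^8.

The boundary map ∂_1: C_1 → C_0 sends each edge [p,q] (with p < q) to q − p.
The resulting 6×12 matrix has rank 5, and its Smith normal form has invariant factors (1,1,1,1,1).

The boundary map ∂_2: C_2 → C_1 maps a triangle to the signed sum of its edges. For instance
  ∂[3,4,5] = [4,5] − [3,5] + [3,4],
  ∂[2,4,5] = [4,5] − [2,5] + [2,4].
The resulting 12×8 matrix has rank 7, and its Smith normal form has invariant factors (1,1,1,1,1,1,1).

Reading off H_k = ker ∂_k / im ∂_{k+1}:

  H_0: rank C_0 − rank ∂_1 = 6 − 5 = 1, and the invariant factors of ∂_1 are all 1, so H_0 ≅ Z.
  H_1: rank ker ∂_1 − rank ∂_2 = (12 − 5) − 7 = 0, and the invariant factors of ∂_2 are all 1, so H_1 ≅ 0.
  H_2: rank ker ∂_2 − rank ∂_3 = (8 − 7) − 0 = 1, and there is no ∂_3, so H_2 ≅ Z.

H_0 = Z,  H_1 = 0,  H_2 = Z.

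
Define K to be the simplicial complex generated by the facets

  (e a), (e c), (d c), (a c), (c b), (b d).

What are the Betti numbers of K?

We work with the vertex ordering a < b < c < d < e. The simplices of K, each written with vertices in increasing order, are:

  0-simplices (5): a, b, c, d, e
  1-simplices (6): ac, ae, bc, bd, cd, ce

Hence C_0 ≅ Z^5, C_1 ≅ Z^6.

∂_1: C_1 → C_0 sends each edge [p,q] (with p < q) to q − p.
This gives a 5×6 integer matrix of rank 4; reducing to Smith normal form yields diagonal entries (1,1,1,1).

Reading off H_k = ker ∂_k / im ∂_{k+1}:

  H_0: rank C_0 − rank ∂_1 = 5 − 4 = 1, and the invariant factors of ∂_1 are all 1, so H_0 = Z.
  H_1: rank ker ∂_1 − rank ∂_2 = (6 − 4) − 0 = 2, and there is no ∂_2, so H_1 = Z^2.

As a check, the Euler characteristic is 5 − 6 = -1, which agrees with 1 − 2 = -1.

Hence the Betti numbers are b_0 = 1, b_1 = 2.

b_0 = 1, b_1 = 2.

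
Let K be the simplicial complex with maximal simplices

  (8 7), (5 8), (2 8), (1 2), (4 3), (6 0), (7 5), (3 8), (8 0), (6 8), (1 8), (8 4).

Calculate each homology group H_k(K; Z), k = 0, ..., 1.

H_0 ≅ Z,  H_1 ≅ Z^4.

Order the vertices as 0 < 1 < 2 < 3 < 4 < 5 < 6 < 7 < 8. Listing each simplex with vertices in this order, K has dimension 1 with simplices:

  0-simplices (9): [0], [1], [2], [3], [4], [5], [6], [7], [8]
  1-simplices (12): [0,6], [0,8], [1,2], [1,8], [2,8], [3,4], [3,8], [4,8], [5,7], [5,8], [6,8], [7,8]

so the chain groups are C_0 ≅ Z^9, C_1 ≅ Z^12.

The boundary map ∂_1: C_1 → C_0 sends each edge [p,q] (with p < q) to q − p. For instance
  ∂[5,7] = [7] − [5].
The resulting 9×12 matrix has rank 8, and its Smith normal form has invariant factors (1,1,1,1,1,1,1,1).

From H_k ≅ ker(∂_k) / im(∂_{k+1}) we obtain:

  H_0: rank C_0 − rank ∂_1 = 9 − 8 = 1, and the invariant factors of ∂_1 are all 1, so H_0 = Z.
  H_1: rank ker ∂_1 − rank ∂_2 = (12 − 8) − 0 = 4, and there is no ∂_2, so H_1 = Z^4.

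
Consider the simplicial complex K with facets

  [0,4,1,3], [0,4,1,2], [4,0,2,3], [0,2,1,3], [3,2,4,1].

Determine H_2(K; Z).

Fix the vertex order 0 < 1 < 2 < 3 < 4 and write every simplex with vertices in increasing order. Then dim K = 3 and the simplices of K are:

  0-simplices (5): [0], [1], [2], [3], [4]
  1-simplices (10): [0,1], [0,2], [0,3], [0,4], [1,2], [1,3], [1,4], [2,3], [2,4], [3,4]
  2-simplices (10): [0,1,2], [0,1,3], [0,1,4], [0,2,3], [0,2,4], [0,3,4], [1,2,3], [1,2,4], [1,3,4], [2,3,4]
  3-simplices (5): [0,1,2,3], [0,1,2,4], [0,1,3,4], [0,2,3,4], [1,2,3,4]

Hence C_0 ≅ Z^5, C_1 ≅ Z^10, C_2 ≅ Z^10, C_3 ≅ Z^5.

Boundary ∂_1: C_1 → C_0 maps an edge to its endpoints' difference, ∂[p,q] = q − p.
As a 5×10 matrix over Z this has rank 4, with invariant factors (1,1,1,1).

Boundary ∂_2: C_2 → C_1 sends each 2-simplex [p,q,r] to [q,r] − [p,r] + [p,q]. For instance
  ∂[0,1,3] = [1,3] − [0,3] + [0,1],
  ∂[1,3,4] = [3,4] − [1,4] + [1,3].
This gives a 10×10 integer matrix of rank 6; reducing to Smith normal form yields diagonal entries (1,1,1,1,1,1).

Boundary ∂_3: C_3 → C_2 sends each 3-simplex σ to the alternating sum Σ_i (−1)^i (σ with its i-th vertex removed). For instance
  ∂[1,2,3,4] = [2,3,4] − [1,3,4] + [1,2,4] − [1,2,3],
  ∂[0,1,3,4] = [1,3,4] − [0,3,4] + [0,1,4] − [0,1,3].
The resulting 10×5 matrix has rank 4, and its Smith normal form has invariant factors (1,1,1,1).

Computing H_k = (kernel of ∂_k) / (image of ∂_{k+1}):

  H_2: rank ker ∂_2 − rank ∂_3 = (10 − 6) − 4 = 0, and the invariant factors of ∂_3 are all 1, so H_2 ≅ 0.

(K is a triangulation of the 3-sphere S^3.)

H_2 ≅ 0.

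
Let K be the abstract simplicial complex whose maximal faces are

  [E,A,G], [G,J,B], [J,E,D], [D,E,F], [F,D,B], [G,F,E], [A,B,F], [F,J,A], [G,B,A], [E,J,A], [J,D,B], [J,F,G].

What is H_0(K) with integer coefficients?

We work with the vertex ordering A < B < D < E < F < G < J. The simplices of K, each written with vertices in increasing order, are:

  0-simplices (7): A, B, D, E, F, G, J
  1-simplices (18): AB, AE, AF, AG, AJ, BD, BF, BG, BJ, DE, DF, DJ, EF, EG, EJ, FG, FJ, GJ
  2-simplices (12): ABF, ABG, AEG, AEJ, AFJ, BDF, BDJ, BGJ, DEF, DEJ, EFG, FGJ

so the chain groups are C_0 ≅ Z^7, C_1 ≅ Z^18, C_2 ≅ Z^12.

Boundary ∂_1: C_1 → C_0 maps an edge to its endpoints' difference, ∂[p,q] = q − p. For instance
  ∂BJ = J − B.
The 7×18 boundary matrix has rank 6 and Smith normal form diag(1,1,1,1,1,1).

The boundary map ∂_2: C_2 → C_1 sends each 2-simplex [p,q,r] to [q,r] − [p,r] + [p,q]. For instance
  ∂BDJ = DJ − BJ + BD,
  ∂AFJ = FJ − AJ + AF.
As a 18×12 matrix over Z this has rank 12, with invariant factors (1,1,1,1,1,1,1,1,1,1,1,2).

Now H_k = ker ∂_k / im ∂_{k+1}, so:

  H_0: rank C_0 − rank ∂_1 = 7 − 6 = 1, and the invariant factors of ∂_1 are all 1, so H_0 = Z.

(K is a triangulation of the real projective plane RP^2.)

H_0 = Z.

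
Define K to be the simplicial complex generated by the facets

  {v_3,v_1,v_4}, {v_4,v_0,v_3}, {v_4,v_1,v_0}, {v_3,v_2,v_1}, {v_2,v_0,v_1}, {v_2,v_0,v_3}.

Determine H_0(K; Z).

H_0 = Z.

Take the total order v_0 < v_1 < v_2 < v_3 < v_4 on the vertex set. Then K (dimension 2) consists of the simplices:

  0-simplices (5): [v_0], [v_1], [v_2], [v_3], [v_4]
  1-simplices (9): [v_0,v_1], [v_0,v_2], [v_0,v_3], [v_0,v_4], [v_1,v_2], [v_1,v_3], [v_1,v_4], [v_2,v_3], [v_3,v_4]
  2-simplices (6): [v_0,v_1,v_2], [v_0,v_1,v_4], [v_0,v_2,v_3], [v_0,v_3,v_4], [v_1,v_2,v_3], [v_1,v_3,v_4]

so the chain groups are C_0 ≅ Z^5, C_1 ≅ Z^9, C_2 ≅ Z^6.

∂_1: C_1 → C_0 maps an edge to its endpoints' difference, ∂[p,q] = q − p. For instance
  ∂[v_1,v_2] = [v_2] − [v_1].
This gives a 5×9 integer matrix of rank 4; reducing to Smith normal form yields diagonal entries (1,1,1,1).

Boundary ∂_2: C_2 → C_1 sends each 2-simplex [p,q,r] to [q,r] − [p,r] + [p,q]. For instance
  ∂[v_0,v_1,v_2] = [v_1,v_2] − [v_0,v_2] + [v_0,v_1],
  ∂[v_1,v_2,v_3] = [v_2,v_3] − [v_1,v_3] + [v_1,v_2].
As a 9×6 matrix over Z this has rank 5, with invariant factors (1,1,1,1,1).

Reading off H_k = ker ∂_k / im ∂_{k+1}:

  H_0: rank C_0 − rank ∂_1 = 5 − 4 = 1, and the invariant factors of ∂_1 are all 1, so H_0 = Z.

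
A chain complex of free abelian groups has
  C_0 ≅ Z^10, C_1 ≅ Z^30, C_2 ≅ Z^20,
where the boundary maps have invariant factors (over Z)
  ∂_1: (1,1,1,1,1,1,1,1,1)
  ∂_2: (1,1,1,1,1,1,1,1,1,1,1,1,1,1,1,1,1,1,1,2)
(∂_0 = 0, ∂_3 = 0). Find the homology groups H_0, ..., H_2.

H_0 = Z,  H_1 = Z ⊕ Z/2,  H_2 = 0.

H_0: b_0 = 10 − 0 − 9 = 1; torsion from ∂_1 factors > 1: none. So H_0 = Z.
H_1: b_1 = 30 − 9 − 20 = 1; torsion from ∂_2 factors > 1: [2]. So H_1 = Z ⊕ Z/2.
H_2: b_2 = 20 − 20 − 0 = 0; torsion from ∂_3 factors > 1: none. So H_2 = 0.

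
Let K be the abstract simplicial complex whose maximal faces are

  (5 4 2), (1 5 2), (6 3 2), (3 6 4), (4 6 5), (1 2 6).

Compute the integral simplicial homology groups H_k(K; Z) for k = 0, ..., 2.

H_0 ≅ Z,  H_1 ≅ Z,  H_2 = 0.

K has 6 vertices, 12 edges, 6 triangles.
rank ∂_0 = 0, rank ∂_1 = 5 ⇒ b_0 = 6 − 0 − 5 = 1; all invariant factors of ∂_1 are 1 so no torsion. So H_0 ≅ Z.
rank ∂_1 = 5, rank ∂_2 = 6 ⇒ b_1 = 12 − 5 − 6 = 1; all invariant factors of ∂_2 are 1 so no torsion. So H_1 ≅ Z.
rank ∂_2 = 6, rank ∂_3 = 0 ⇒ b_2 = 6 − 6 − 0 = 0. So H_2 ≅ 0.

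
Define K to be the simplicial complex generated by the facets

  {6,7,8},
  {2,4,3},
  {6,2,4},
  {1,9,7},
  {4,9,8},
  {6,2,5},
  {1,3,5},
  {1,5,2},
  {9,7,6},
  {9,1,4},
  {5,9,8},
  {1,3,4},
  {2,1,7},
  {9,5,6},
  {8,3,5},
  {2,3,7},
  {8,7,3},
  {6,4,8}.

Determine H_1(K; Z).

Fix the vertex order 1 < 2 < 3 < 4 < 5 < 6 < 7 < 8 < 9 and write every simplex with vertices in increasing order. Then dim K = 2 and the simplices of K are:

  0-simplices (9): [1], [2], [3], [4], [5], [6], [7], [8], [9]
  1-simplices (27): (27 of them)
  2-simplices (18): [1,2,5], [1,2,7], [1,3,4], [1,3,5], [1,4,9], [1,7,9], [2,3,4], [2,3,7], [2,4,6], [2,5,6], [3,5,8], [3,7,8], [4,6,8], [4,8,9], [5,6,9], [5,8,9], [6,7,8], [6,7,9]

so the chain groups are C_0 ≅ Z^9, C_1 ≅ Z^27, C_2 ≅ Z^18.

The boundary map ∂_1: C_1 → C_0 is given by ∂[p,q] = [q] − [p]. For instance
  ∂[1,9] = [9] − [1].
The resulting 9×27 matrix has rank 8, and its Smith normal form has invariant factors (1,1,1,1,1,1,1,1).

Boundary ∂_2: C_2 → C_1 sends each 2-simplex [p,q,r] to [q,r] − [p,r] + [p,q]. For instance
  ∂[1,4,9] = [4,9] − [1,9] + [1,4],
  ∂[6,7,8] = [7,8] − [6,8] + [6,7].
As a 27×18 matrix over Z this has rank 18, with invariant factors (1,1,1,1,1,1,1,1,1,1,1,1,1,1,1,1,1,2).

From H_k ≅ ker(∂_k) / im(∂_{k+1}) we obtain:

  H_1: rank ker ∂_1 − rank ∂_2 = (27 − 8) − 18 = 1, and ∂_2 has invariant factor 2 > 1, so H_1 ≅ Z ⊕ Z/2.

H_1 = Z ⊕ Z/2.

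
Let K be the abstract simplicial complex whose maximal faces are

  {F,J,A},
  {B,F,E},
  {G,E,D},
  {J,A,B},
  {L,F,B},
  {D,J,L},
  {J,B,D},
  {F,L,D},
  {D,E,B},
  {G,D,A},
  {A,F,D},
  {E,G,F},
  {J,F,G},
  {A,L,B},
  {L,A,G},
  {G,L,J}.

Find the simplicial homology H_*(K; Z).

Fix the vertex order A < B < D < E < F < G < J < L and write every simplex with vertices in increasing order. Then dim K = 2 and the simplices of K are:

  0-simplices (8): A, B, D, E, F, G, J, L
  1-simplices (24): AB, AD, AF, AG, AJ, AL, BD, BE, BF, BJ, BL, DE, DF, DG, DJ, DL, EF, EG, FG, FJ, FL, GJ, GL, JL
  2-simplices (16): ABJ, ABL, ADF, ADG, AFJ, AGL, BDE, BDJ, BEF, BFL, DEG, DFL, DJL, EFG, FGJ, GJL

so the chain groups are C_0 ≅ Z^8, C_1 ≅ Z^24, C_2 ≅ Z^16.

Boundary ∂_1: C_1 → C_0 sends each edge [p,q] (with p < q) to q − p. For instance
  ∂JL = L − J.
As a 8×24 matrix over Z this has rank 7, with invariant factors (1,1,1,1,1,1,1).

The boundary map ∂_2: C_2 → C_1 acts by ∂[p,q,r] = [q,r] − [p,r] + [p,q]. For instance
  ∂ADG = DG − AG + AD,
  ∂AGL = GL − AL + AG.
This gives a 24×16 integer matrix of rank 15; reducing to Smith normal form yields diagonal entries (1,1,1,1,1,1,1,1,1,1,1,1,1,1,1).

Reading off H_k = ker ∂_k / im ∂_{k+1}:

  H_0: rank C_0 − rank ∂_1 = 8 − 7 = 1, and the invariant factors of ∂_1 are all 1, so H_0 ≅ Z.
  H_1: rank ker ∂_1 − rank ∂_2 = (24 − 7) − 15 = 2, and the invariant factors of ∂_2 are all 1, so H_1 ≅ Z^2.
  H_2: rank ker ∂_2 − rank ∂_3 = (16 − 15) − 0 = 1, and there is no ∂_3, so H_2 ≅ Z.

As a check, the Euler characteristic is 8 − 24 + 16 = 0, which agrees with 1 − 2 + 1 = 0.

H_0 ≅ Z,  H_1 ≅ Z^2,  H_2 ≅ Z.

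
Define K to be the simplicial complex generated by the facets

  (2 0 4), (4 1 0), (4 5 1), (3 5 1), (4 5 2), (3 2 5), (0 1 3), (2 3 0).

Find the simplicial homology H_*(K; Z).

Order the vertices as 0 < 1 < 2 < 3 < 4 < 5. Listing each simplex with vertices in this order, K has dimension 2 with simplices:

  0-simplices (6): [0], [1], [2], [3], [4], [5]
  1-simplices (12): [0,1], [0,2], [0,3], [0,4], [1,3], [1,4], [1,5], [2,3], [2,4], [2,5], [3,5], [4,5]
  2-simplices (8): [0,1,3], [0,1,4], [0,2,3], [0,2,4], [1,3,5], [1,4,5], [2,3,5], [2,4,5]

Hence C_0 ≅ Z^6, C_1 ≅ Z^12, C_2 ≅ Z^8.

The boundary map ∂_1: C_1 → C_0 maps an edge to its endpoints' difference, ∂[p,q] = q − p. For instance
  ∂[1,3] = [3] − [1].
As a 6×12 matrix over Z this has rank 5, with invariant factors (1,1,1,1,1).

∂_2: C_2 → C_1 acts by ∂[p,q,r] = [q,r] − [p,r] + [p,q]. For instance
  ∂[0,1,4] = [1,4] − [0,4] + [0,1],
  ∂[2,4,5] = [4,5] − [2,5] + [2,4].
As a 12×8 matrix over Z this has rank 7, with invariant factors (1,1,1,1,1,1,1).

Reading off H_k = ker ∂_k / im ∂_{k+1}:

  H_0: rank C_0 − rank ∂_1 = 6 − 5 = 1, and the invariant factors of ∂_1 are all 1, so H_0 = Z.
  H_1: rank ker ∂_1 − rank ∂_2 = (12 − 5) − 7 = 0, and the invariant factors of ∂_2 are all 1, so H_1 = 0.
  H_2: rank ker ∂_2 − rank ∂_3 = (8 − 7) − 0 = 1, and there is no ∂_3, so H_2 = Z.

H_0 = Z,  H_1 = 0,  H_2 = Z.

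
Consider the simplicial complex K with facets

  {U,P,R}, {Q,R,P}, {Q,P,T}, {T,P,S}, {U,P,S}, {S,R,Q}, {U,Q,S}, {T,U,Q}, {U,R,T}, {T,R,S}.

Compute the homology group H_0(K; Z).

Fix the vertex order P < Q < R < S < T < U and write every simplex with vertices in increasing order. Then dim K = 2 and the simplices of K are:

  0-simplices (6): P, Q, R, S, T, U
  1-simplices (15): PQ, PR, PS, PT, PU, QR, QS, QT, QU, RS, RT, RU, ST, SU, TU
  2-simplices (10): PQR, PQT, PRU, PST, PSU, QRS, QSU, QTU, RST, RTU

giving chain groups C_0 ≅ Z^6, C_1 ≅ Z^15, C_2 ≅ Z^10.

The boundary map ∂_1: C_1 → C_0 sends each edge [p,q] (with p < q) to q − p. For instance
  ∂PS = S − P.
This gives a 6×15 integer matrix of rank 5; reducing to Smith normal form yields diagonal entries (1,1,1,1,1).

The boundary map ∂_2: C_2 → C_1 sends each 2-simplex [p,q,r] to [q,r] − [p,r] + [p,q]. For instance
  ∂PQT = QT − PT + PQ,
  ∂PSU = SU − PU + PS.
The 15×10 boundary matrix has rank 10 and Smith normal form diag(1,1,1,1,1,1,1,1,1,2).

Now H_k = ker ∂_k / im ∂_{k+1}, so:

  H_0: rank C_0 − rank ∂_1 = 6 − 5 = 1, and the invariant factors of ∂_1 are all 1, so H_0 ≅ Z.

H_0 = Z.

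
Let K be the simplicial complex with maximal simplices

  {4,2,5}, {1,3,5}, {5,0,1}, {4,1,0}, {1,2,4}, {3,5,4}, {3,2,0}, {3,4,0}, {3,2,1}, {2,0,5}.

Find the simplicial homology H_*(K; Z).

Fix the vertex order 0 < 1 < 2 < 3 < 4 < 5 and write every simplex with vertices in increasing order. Then dim K = 2 and the simplices of K are:

  0-simplices (6): [0], [1], [2], [3], [4], [5]
  1-simplices (15): [0,1], [0,2], [0,3], [0,4], [0,5], [1,2], [1,3], [1,4], [1,5], [2,3], [2,4], [2,5], [3,4], [3,5], [4,5]
  2-simplices (10): [0,1,4], [0,1,5], [0,2,3], [0,2,5], [0,3,4], [1,2,3], [1,2,4], [1,3,5], [2,4,5], [3,4,5]

so the chain groups are C_0 ≅ Z^6, C_1 ≅ Z^15, C_2 ≅ Z^10.

∂_1: C_1 → C_0 is given by ∂[p,q] = [q] − [p].
As a 6×15 matrix over Z this has rank 5, with invariant factors (1,1,1,1,1).

The boundary map ∂_2: C_2 → C_1 maps a triangle to the signed sum of its edges. For instance
  ∂[2,4,5] = [4,5] − [2,5] + [2,4],
  ∂[1,3,5] = [3,5] − [1,5] + [1,3].
This gives a 15×10 integer matrix of rank 10; reducing to Smith normal form yields diagonal entries (1,1,1,1,1,1,1,1,1,2).

Computing H_k = (kernel of ∂_k) / (image of ∂_{k+1}):

  H_0: rank C_0 − rank ∂_1 = 6 − 5 = 1, and the invariant factors of ∂_1 are all 1, so H_0 = Z.
  H_1: rank ker ∂_1 − rank ∂_2 = (15 − 5) − 10 = 0, and ∂_2 has invariant factor 2 > 1, so H_1 = Z/2.
  H_2: rank ker ∂_2 − rank ∂_3 = (10 − 10) − 0 = 0, and there is no ∂_3, so H_2 = 0.

As a check, the Euler characteristic is 6 − 15 + 10 = 1, which agrees with 1 − 0 + 0 = 1.

H_0 ≅ Z,  H_1 ≅ Z/2,  H_2 = 0.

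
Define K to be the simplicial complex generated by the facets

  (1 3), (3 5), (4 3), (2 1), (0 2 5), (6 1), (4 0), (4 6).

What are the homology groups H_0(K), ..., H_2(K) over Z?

H_0 ≅ Z,  H_1 ≅ Z^3,  H_2 = 0.

Fix the vertex order 0 < 1 < 2 < 3 < 4 < 5 < 6 and write every simplex with vertices in increasing order. Then dim K = 2 and the simplices of K are:

  0-simplices (7): [0], [1], [2], [3], [4], [5], [6]
  1-simplices (10): [0,2], [0,4], [0,5], [1,2], [1,3], [1,6], [2,5], [3,4], [3,5], [4,6]
  2-simplices (1): [0,2,5]

giving chain groups C_0 ≅ Z^7, C_1 ≅ Z^10, C_2 ≅ Z^1.

The boundary map ∂_1: C_1 → C_0 maps an edge to its endpoints' difference, ∂[p,q] = q − p.
The 7×10 boundary matrix has rank 6 and Smith normal form diag(1,1,1,1,1,1).

Boundary ∂_2: C_2 → C_1 sends each 2-simplex [p,q,r] to [q,r] − [p,r] + [p,q]. For instance
  ∂[0,2,5] = [2,5] − [0,5] + [0,2].
This gives a 10×1 integer matrix of rank 1; reducing to Smith normal form yields diagonal entries (1).

Reading off H_k = ker ∂_k / im ∂_{k+1}:

  H_0: rank C_0 − rank ∂_1 = 7 − 6 = 1, and the invariant factors of ∂_1 are all 1, so H_0 = Z.
  H_1: rank ker ∂_1 − rank ∂_2 = (10 − 6) − 1 = 3, and the invariant factors of ∂_2 are all 1, so H_1 = Z^3.
  H_2: rank ker ∂_2 − rank ∂_3 = (1 − 1) − 0 = 0, and there is no ∂_3, so H_2 = 0.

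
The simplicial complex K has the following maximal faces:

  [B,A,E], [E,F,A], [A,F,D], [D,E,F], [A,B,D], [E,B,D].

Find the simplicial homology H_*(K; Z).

H_0 = Z,  H_1 = 0,  H_2 = Z.

Take the total order A < B < D < E < F on the vertex set. Then K (dimension 2) consists of the simplices:

  0-simplices (5): A, B, D, E, F
  1-simplices (9): AB, AD, AE, AF, BD, BE, DE, DF, EF
  2-simplices (6): ABD, ABE, ADF, AEF, BDE, DEF

Hence C_0 ≅ Z^5, C_1 ≅ Z^9, C_2 ≅ Z^6.

∂_1: C_1 → C_0 maps an edge to its endpoints' difference, ∂[p,q] = q − p.
The 5×9 boundary matrix has rank 4 and Smith normal form diag(1,1,1,1).

The boundary map ∂_2: C_2 → C_1 acts by ∂[p,q,r] = [q,r] − [p,r] + [p,q]. For instance
  ∂DEF = EF − DF + DE,
  ∂ABD = BD − AD + AB.
As a 9×6 matrix over Z this has rank 5, with invariant factors (1,1,1,1,1).

Now H_k = ker ∂_k / im ∂_{k+1}, so:

  H_0: rank C_0 − rank ∂_1 = 5 − 4 = 1, and the invariant factors of ∂_1 are all 1, so H_0 ≅ Z.
  H_1: rank ker ∂_1 − rank ∂_2 = (9 − 4) − 5 = 0, and the invariant factors of ∂_2 are all 1, so H_1 ≅ 0.
  H_2: rank ker ∂_2 − rank ∂_3 = (6 − 5) − 0 = 1, and there is no ∂_3, so H_2 ≅ Z.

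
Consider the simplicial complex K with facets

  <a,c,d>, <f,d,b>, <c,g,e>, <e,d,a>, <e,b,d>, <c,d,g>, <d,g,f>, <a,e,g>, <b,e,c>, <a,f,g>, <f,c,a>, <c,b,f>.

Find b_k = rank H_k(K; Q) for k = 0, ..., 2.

b_0 = 1, b_1 = 0, b_2 = 0.

K has 7 vertices, 18 edges, 12 triangles.
rank ∂_0 = 0, rank ∂_1 = 6 ⇒ b_0 = 7 − 0 − 6 = 1; all invariant factors of ∂_1 are 1 so no torsion. So H_0 = Z.
rank ∂_1 = 6, rank ∂_2 = 12 ⇒ b_1 = 18 − 6 − 12 = 0; ∂_2 has invariant factor(s) [2] giving torsion. So H_1 = Z_2.
rank ∂_2 = 12, rank ∂_3 = 0 ⇒ b_2 = 12 − 12 − 0 = 0. So H_2 = 0.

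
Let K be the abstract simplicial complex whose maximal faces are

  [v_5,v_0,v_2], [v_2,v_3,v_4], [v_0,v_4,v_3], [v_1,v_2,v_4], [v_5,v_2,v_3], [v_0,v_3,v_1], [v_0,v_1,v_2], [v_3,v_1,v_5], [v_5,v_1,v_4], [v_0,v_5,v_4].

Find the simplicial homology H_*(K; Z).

Order the vertices as v_0 < v_1 < v_2 < v_3 < v_4 < v_5. Listing each simplex with vertices in this order, K has dimension 2 with simplices:

  0-simplices (6): [v_0], [v_1], [v_2], [v_3], [v_4], [v_5]
  1-simplices (15): (15 of them)
  2-simplices (10): [v_0,v_1,v_2], [v_0,v_1,v_3], [v_0,v_2,v_5], [v_0,v_3,v_4], [v_0,v_4,v_5], [v_1,v_2,v_4], [v_1,v_3,v_5], [v_1,v_4,v_5], [v_2,v_3,v_4], [v_2,v_3,v_5]

Hence C_0 ≅ Z^6, C_1 ≅ Z^15, C_2 ≅ Z^10.

∂_1: C_1 → C_0 is given by ∂[p,q] = [q] − [p]. For instance
  ∂[v_1,v_3] = [v_3] − [v_1].
The 6×15 boundary matrix has rank 5 and Smith normal form diag(1,1,1,1,1).

∂_2: C_2 → C_1 maps a triangle to the signed sum of its edges. For instance
  ∂[v_2,v_3,v_4] = [v_3,v_4] − [v_2,v_4] + [v_2,v_3],
  ∂[v_0,v_1,v_3] = [v_1,v_3] − [v_0,v_3] + [v_0,v_1].
As a 15×10 matrix over Z this has rank 10, with invariant factors (1,1,1,1,1,1,1,1,1,2).

From H_k ≅ ker(∂_k) / im(∂_{k+1}) we obtain:

  H_0: rank C_0 − rank ∂_1 = 6 − 5 = 1, and the invariant factors of ∂_1 are all 1, so H_0 = Z.
  H_1: rank ker ∂_1 − rank ∂_2 = (15 − 5) − 10 = 0, and ∂_2 has invariant factor 2 > 1, so H_1 = Z/2.
  H_2: rank ker ∂_2 − rank ∂_3 = (10 − 10) − 0 = 0, and there is no ∂_3, so H_2 = 0.

As a check, the Euler characteristic is 6 − 15 + 10 = 1, which agrees with 1 − 0 + 0 = 1.
(K is a triangulation of the real projective plane RP^2.)

H_0 = Z,  H_1 = Z/2,  H_2 = 0.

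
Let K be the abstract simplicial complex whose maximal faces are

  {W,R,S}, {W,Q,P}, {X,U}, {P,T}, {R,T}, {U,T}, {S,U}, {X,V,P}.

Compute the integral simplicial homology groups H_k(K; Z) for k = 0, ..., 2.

Fix the vertex order P < Q < R < S < T < U < V < W < X and write every simplex with vertices in increasing order. Then dim K = 2 and the simplices of K are:

  0-simplices (9): P, Q, R, S, T, U, V, W, X
  1-simplices (14): PQ, PT, PV, PW, PX, QW, RS, RT, RW, SU, SW, TU, UX, VX
  2-simplices (3): PQW, PVX, RSW

giving chain groups C_0 ≅ Z^9, C_1 ≅ Z^14, C_2 ≅ Z^3.

Boundary ∂_1: C_1 → C_0 is given by ∂[p,q] = [q] − [p].
The resulting 9×14 matrix has rank 8, and its Smith normal form has invariant factors (1,1,1,1,1,1,1,1).

The boundary map ∂_2: C_2 → C_1 sends each 2-simplex [p,q,r] to [q,r] − [p,r] + [p,q]. For instance
  ∂PVX = VX − PX + PV,
  ∂PQW = QW − PW + PQ.
The resulting 14×3 matrix has rank 3, and its Smith normal form has invariant factors (1,1,1).

Reading off H_k = ker ∂_k / im ∂_{k+1}:

  H_0: rank C_0 − rank ∂_1 = 9 − 8 = 1, and the invariant factors of ∂_1 are all 1, so H_0 = Z.
  H_1: rank ker ∂_1 − rank ∂_2 = (14 − 8) − 3 = 3, and the invariant factors of ∂_2 are all 1, so H_1 = Z^3.
  H_2: rank ker ∂_2 − rank ∂_3 = (3 − 3) − 0 = 0, and there is no ∂_3, so H_2 = 0.

H_0 = Z,  H_1 = Z^3,  H_2 = 0.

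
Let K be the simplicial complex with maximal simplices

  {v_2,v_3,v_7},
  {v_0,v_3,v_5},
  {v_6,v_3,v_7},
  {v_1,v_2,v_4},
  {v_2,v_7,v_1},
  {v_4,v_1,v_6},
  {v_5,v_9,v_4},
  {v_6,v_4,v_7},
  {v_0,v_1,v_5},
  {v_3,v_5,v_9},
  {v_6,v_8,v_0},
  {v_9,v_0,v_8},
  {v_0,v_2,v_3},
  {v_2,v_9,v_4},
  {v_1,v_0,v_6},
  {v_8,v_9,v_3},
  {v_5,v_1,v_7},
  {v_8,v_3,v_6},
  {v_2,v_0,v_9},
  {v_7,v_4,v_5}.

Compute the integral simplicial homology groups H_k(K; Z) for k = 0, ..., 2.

H_0 ≅ Z,  H_1 ≅ Z ⊕ Z/2,  H_2 = 0.

We work with the vertex ordering v_0 < v_1 < v_2 < v_3 < v_4 < v_5 < v_6 < v_7 < v_8 < v_9. The simplices of K, each written with vertices in increasing order, are:

  0-simplices (10): [v_0], [v_1], [v_2], [v_3], [v_4], [v_5], [v_6], [v_7], [v_8], [v_9]
  1-simplices (30): (30 of them)
  2-simplices (20): (20 of them)

Hence C_0 ≅ Z^10, C_1 ≅ Z^30, C_2 ≅ Z^20.

The boundary map ∂_1: C_1 → C_0 sends each edge [p,q] (with p < q) to q − p. For instance
  ∂[v_5,v_9] = [v_9] − [v_5].
The resulting 10×30 matrix has rank 9, and its Smith normal form has invariant factors (1,1,1,1,1,1,1,1,1).

The boundary map ∂_2: C_2 → C_1 maps a triangle to the signed sum of its edges. For instance
  ∂[v_1,v_2,v_4] = [v_2,v_4] − [v_1,v_4] + [v_1,v_2],
  ∂[v_4,v_5,v_9] = [v_5,v_9] − [v_4,v_9] + [v_4,v_5].
This gives a 30×20 integer matrix of rank 20; reducing to Smith normal form yields diagonal entries (1,1,1,1,1,1,1,1,1,1,1,1,1,1,1,1,1,1,1,2).

Reading off H_k = ker ∂_k / im ∂_{k+1}:

  H_0: rank C_0 − rank ∂_1 = 10 − 9 = 1, and the invariant factors of ∂_1 are all 1, so H_0 ≅ Z.
  H_1: rank ker ∂_1 − rank ∂_2 = (30 − 9) − 20 = 1, and ∂_2 has invariant factor 2 > 1, so H_1 ≅ Z ⊕ Z/2.
  H_2: rank ker ∂_2 − rank ∂_3 = (20 − 20) − 0 = 0, and there is no ∂_3, so H_2 ≅ 0.

As a check, the Euler characteristic is 10 − 30 + 20 = 0, which agrees with 1 − 1 + 0 = 0.
(K is a triangulation of the Klein bottle.)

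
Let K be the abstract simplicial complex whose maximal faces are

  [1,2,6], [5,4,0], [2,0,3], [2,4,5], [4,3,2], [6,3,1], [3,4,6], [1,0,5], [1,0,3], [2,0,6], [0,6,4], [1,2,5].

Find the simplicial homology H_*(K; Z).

K has 7 vertices, 18 edges, 12 triangles.
rank ∂_0 = 0, rank ∂_1 = 6 ⇒ b_0 = 7 − 0 − 6 = 1; all invariant factors of ∂_1 are 1 so no torsion. So H_0 = Z.
rank ∂_1 = 6, rank ∂_2 = 12 ⇒ b_1 = 18 − 6 − 12 = 0; ∂_2 has invariant factor(s) [2] giving torsion. So H_1 = Z/2.
rank ∂_2 = 12, rank ∂_3 = 0 ⇒ b_2 = 12 − 12 − 0 = 0. So H_2 = 0.

H_0 ≅ Z,  H_1 ≅ Z/2,  H_2 = 0.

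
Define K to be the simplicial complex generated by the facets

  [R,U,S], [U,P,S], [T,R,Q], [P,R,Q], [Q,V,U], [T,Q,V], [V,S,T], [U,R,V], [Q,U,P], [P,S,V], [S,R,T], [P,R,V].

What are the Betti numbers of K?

b_0 = 1, b_1 = 0, b_2 = 0.

We work with the vertex ordering P < Q < R < S < T < U < V. The simplices of K, each written with vertices in increasing order, are:

  0-simplices (7): P, Q, R, S, T, U, V
  1-simplices (18): PQ, PR, PS, PU, PV, QR, QT, QU, QV, RS, RT, RU, RV, ST, SU, SV, TV, UV
  2-simplices (12): PQR, PQU, PRV, PSU, PSV, QRT, QTV, QUV, RST, RSU, RUV, STV

so the chain groups are C_0 ≅ Z^7, C_1 ≅ Z^18, C_2 ≅ Z^12.

∂_1: C_1 → C_0 is given by ∂[p,q] = [q] − [p].
The 7×18 boundary matrix has rank 6 and Smith normal form diag(1,1,1,1,1,1).

Boundary ∂_2: C_2 → C_1 acts by ∂[p,q,r] = [q,r] − [p,r] + [p,q]. For instance
  ∂STV = TV − SV + ST,
  ∂RST = ST − RT + RS.
As a 18×12 matrix over Z this has rank 12, with invariant factors (1,1,1,1,1,1,1,1,1,1,1,2).

Reading off H_k = ker ∂_k / im ∂_{k+1}:

  H_0: rank C_0 − rank ∂_1 = 7 − 6 = 1, and the invariant factors of ∂_1 are all 1, so H_0 = Z.
  H_1: rank ker ∂_1 − rank ∂_2 = (18 − 6) − 12 = 0, and ∂_2 has invariant factor 2 > 1, so H_1 = Z/2.
  H_2: rank ker ∂_2 − rank ∂_3 = (12 − 12) − 0 = 0, and there is no ∂_3, so H_2 = 0.

As a check, the Euler characteristic is 7 − 18 + 12 = 1, which agrees with 1 − 0 + 0 = 1.

Hence the Betti numbers are b_0 = 1, b_1 = 0, b_2 = 0.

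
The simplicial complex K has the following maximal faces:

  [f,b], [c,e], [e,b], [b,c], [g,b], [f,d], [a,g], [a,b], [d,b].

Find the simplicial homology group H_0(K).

Fix the vertex order a < b < c < d < e < f < g and write every simplex with vertices in increasing order. Then dim K = 1 and the simplices of K are:

  0-simplices (7): a, b, c, d, e, f, g
  1-simplices (9): ab, ag, bc, bd, be, bf, bg, ce, df

so the chain groups are C_0 ≅ Z^7, C_1 ≅ Z^9.

Boundary ∂_1: C_1 → C_0 maps an edge to its endpoints' difference, ∂[p,q] = q − p. For instance
  ∂df = f − d.
As a 7×9 matrix over Z this has rank 6, with invariant factors (1,1,1,1,1,1).

Computing H_k = (kernel of ∂_k) / (image of ∂_{k+1}):

  H_0: rank C_0 − rank ∂_1 = 7 − 6 = 1, and the invariant factors of ∂_1 are all 1, so H_0 = Z.

H_0 ≅ Z.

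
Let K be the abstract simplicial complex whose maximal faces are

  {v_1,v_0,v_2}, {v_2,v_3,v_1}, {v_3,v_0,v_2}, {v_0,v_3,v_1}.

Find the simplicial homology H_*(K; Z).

Take the total order v_0 < v_1 < v_2 < v_3 on the vertex set. Then K (dimension 2) consists of the simplices:

  0-simplices (4): [v_0], [v_1], [v_2], [v_3]
  1-simplices (6): [v_0,v_1], [v_0,v_2], [v_0,v_3], [v_1,v_2], [v_1,v_3], [v_2,v_3]
  2-simplices (4): [v_0,v_1,v_2], [v_0,v_1,v_3], [v_0,v_2,v_3], [v_1,v_2,v_3]

Hence C_0 ≅ Z^4, C_1 ≅ Z^6, C_2 ≅ Z^4.

∂_1: C_1 → C_0 maps an edge to its endpoints' difference, ∂[p,q] = q − p. For instance
  ∂[v_0,v_1] = [v_1] − [v_0].
The resulting 4×6 matrix has rank 3, and its Smith normal form has invariant factors (1,1,1).

The boundary map ∂_2: C_2 → C_1 sends each 2-simplex [p,q,r] to [q,r] − [p,r] + [p,q]. For instance
  ∂[v_0,v_1,v_2] = [v_1,v_2] − [v_0,v_2] + [v_0,v_1],
  ∂[v_0,v_2,v_3] = [v_2,v_3] − [v_0,v_3] + [v_0,v_2].
This gives a 6×4 integer matrix of rank 3; reducing to Smith normal form yields diagonal entries (1,1,1).

Computing H_k = (kernel of ∂_k) / (image of ∂_{k+1}):

  H_0: rank C_0 − rank ∂_1 = 4 − 3 = 1, and the invariant factors of ∂_1 are all 1, so H_0 ≅ Z.
  H_1: rank ker ∂_1 − rank ∂_2 = (6 − 3) − 3 = 0, and the invariant factors of ∂_2 are all 1, so H_1 ≅ 0.
  H_2: rank ker ∂_2 − rank ∂_3 = (4 − 3) − 0 = 1, and there is no ∂_3, so H_2 ≅ Z.

H_0 = Z,  H_1 = 0,  H_2 = Z.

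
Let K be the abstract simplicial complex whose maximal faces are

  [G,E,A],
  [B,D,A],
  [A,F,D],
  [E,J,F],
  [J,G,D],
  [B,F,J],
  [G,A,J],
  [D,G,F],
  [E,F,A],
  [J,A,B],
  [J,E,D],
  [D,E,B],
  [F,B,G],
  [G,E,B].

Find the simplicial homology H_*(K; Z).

H_0 ≅ Z,  H_1 ≅ Z^2,  H_2 ≅ Z.

We work with the vertex ordering A < B < D < E < F < G < J. The simplices of K, each written with vertices in increasing order, are:

  0-simplices (7): A, B, D, E, F, G, J
  1-simplices (21): AB, AD, AE, AF, AG, AJ, BD, BE, BF, BG, BJ, DE, DF, DG, DJ, EF, EG, EJ, FG, FJ, GJ
  2-simplices (14): ABD, ABJ, ADF, AEF, AEG, AGJ, BDE, BEG, BFG, BFJ, DEJ, DFG, DGJ, EFJ

so the chain groups are C_0 ≅ Z^7, C_1 ≅ Z^21, C_2 ≅ Z^14.

∂_1: C_1 → C_0 sends each edge [p,q] (with p < q) to q − p. For instance
  ∂GJ = J − G.
As a 7×21 matrix over Z this has rank 6, with invariant factors (1,1,1,1,1,1).

∂_2: C_2 → C_1 acts by ∂[p,q,r] = [q,r] − [p,r] + [p,q]. For instance
  ∂DFG = FG − DG + DF,
  ∂DGJ = GJ − DJ + DG.
This gives a 21×14 integer matrix of rank 13; reducing to Smith normal form yields diagonal entries (1,1,1,1,1,1,1,1,1,1,1,1,1).

Now H_k = ker ∂_k / im ∂_{k+1}, so:

  H_0: rank C_0 − rank ∂_1 = 7 − 6 = 1, and the invariant factors of ∂_1 are all 1, so H_0 ≅ Z.
  H_1: rank ker ∂_1 − rank ∂_2 = (21 − 6) − 13 = 2, and the invariant factors of ∂_2 are all 1, so H_1 ≅ Z^2.
  H_2: rank ker ∂_2 − rank ∂_3 = (14 − 13) − 0 = 1, and there is no ∂_3, so H_2 ≅ Z.

(K is a triangulation of the torus T^2.)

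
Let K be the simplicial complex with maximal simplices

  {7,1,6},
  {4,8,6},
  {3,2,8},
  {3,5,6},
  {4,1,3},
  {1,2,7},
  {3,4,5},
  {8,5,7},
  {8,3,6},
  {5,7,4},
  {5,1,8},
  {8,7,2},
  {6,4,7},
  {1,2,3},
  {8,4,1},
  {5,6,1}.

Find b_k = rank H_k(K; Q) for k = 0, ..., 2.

b_0 = 1, b_1 = 2, b_2 = 1.

K has 8 vertices, 24 edges, 16 triangles.
rank ∂_0 = 0, rank ∂_1 = 7 ⇒ b_0 = 8 − 0 − 7 = 1; all invariant factors of ∂_1 are 1 so no torsion. So H_0 = Z.
rank ∂_1 = 7, rank ∂_2 = 15 ⇒ b_1 = 24 − 7 − 15 = 2; all invariant factors of ∂_2 are 1 so no torsion. So H_1 = Z^2.
rank ∂_2 = 15, rank ∂_3 = 0 ⇒ b_2 = 16 − 15 − 0 = 1. So H_2 = Z.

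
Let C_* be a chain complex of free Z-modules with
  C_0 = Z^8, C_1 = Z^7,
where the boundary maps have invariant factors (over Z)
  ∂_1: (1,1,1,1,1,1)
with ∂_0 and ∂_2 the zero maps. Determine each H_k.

H_0: b_0 = 8 − 0 − 6 = 2; torsion from ∂_1 factors > 1: none. So H_0 = Z^2.
H_1: b_1 = 7 − 6 − 0 = 1; torsion from ∂_2 factors > 1: none. So H_1 = Z.

H_0 = Z^2,  H_1 = Z.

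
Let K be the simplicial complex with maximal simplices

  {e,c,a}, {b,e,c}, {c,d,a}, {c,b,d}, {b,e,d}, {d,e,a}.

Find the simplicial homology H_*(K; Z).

K has 5 vertices, 9 edges, 6 triangles.
rank ∂_0 = 0, rank ∂_1 = 4 ⇒ b_0 = 5 − 0 − 4 = 1; all invariant factors of ∂_1 are 1 so no torsion. So H_0 ≅ Z.
rank ∂_1 = 4, rank ∂_2 = 5 ⇒ b_1 = 9 − 4 − 5 = 0; all invariant factors of ∂_2 are 1 so no torsion. So H_1 ≅ 0.
rank ∂_2 = 5, rank ∂_3 = 0 ⇒ b_2 = 6 − 5 − 0 = 1. So H_2 ≅ Z.

H_0 ≅ Z,  H_1 = 0,  H_2 ≅ Z.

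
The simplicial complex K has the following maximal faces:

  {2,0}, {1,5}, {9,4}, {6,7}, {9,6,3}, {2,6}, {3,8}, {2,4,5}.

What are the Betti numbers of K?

Order the vertices as 0 < 1 < 2 < 3 < 4 < 5 < 6 < 7 < 8 < 9. Listing each simplex with vertices in this order, K has dimension 2 with simplices:

  0-simplices (10): [0], [1], [2], [3], [4], [5], [6], [7], [8], [9]
  1-simplices (12): [0,2], [1,5], [2,4], [2,5], [2,6], [3,6], [3,8], [3,9], [4,5], [4,9], [6,7], [6,9]
  2-simplices (2): [2,4,5], [3,6,9]

Hence C_0 ≅ Z^10, C_1 ≅ Z^12, C_2 ≅ Z^2.

Boundary ∂_1: C_1 → C_0 maps an edge to its endpoints' difference, ∂[p,q] = q − p.
The resulting 10×12 matrix has rank 9, and its Smith normal form has invariant factors (1,1,1,1,1,1,1,1,1).

Boundary ∂_2: C_2 → C_1 maps a triangle to the signed sum of its edges. For instance
  ∂[2,4,5] = [4,5] − [2,5] + [2,4],
  ∂[3,6,9] = [6,9] − [3,9] + [3,6].
The 12×2 boundary matrix has rank 2 and Smith normal form diag(1,1).

Now H_k = ker ∂_k / im ∂_{k+1}, so:

  H_0: rank C_0 − rank ∂_1 = 10 − 9 = 1, and the invariant factors of ∂_1 are all 1, so H_0 = Z.
  H_1: rank ker ∂_1 − rank ∂_2 = (12 − 9) − 2 = 1, and the invariant factors of ∂_2 are all 1, so H_1 = Z.
  H_2: rank ker ∂_2 − rank ∂_3 = (2 − 2) − 0 = 0, and there is no ∂_3, so H_2 = 0.

Hence the Betti numbers are b_0 = 1, b_1 = 1, b_2 = 0.

b_0 = 1, b_1 = 1, b_2 = 0.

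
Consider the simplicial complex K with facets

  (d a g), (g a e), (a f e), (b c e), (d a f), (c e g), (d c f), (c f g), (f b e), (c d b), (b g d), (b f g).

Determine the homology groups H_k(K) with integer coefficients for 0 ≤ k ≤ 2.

H_0 = Z,  H_1 = Z/2,  H_2 = 0.

K has 7 vertices, 18 edges, 12 triangles.
rank ∂_0 = 0, rank ∂_1 = 6 ⇒ b_0 = 7 − 0 − 6 = 1; all invariant factors of ∂_1 are 1 so no torsion. So H_0 = Z.
rank ∂_1 = 6, rank ∂_2 = 12 ⇒ b_1 = 18 − 6 − 12 = 0; ∂_2 has invariant factor(s) [2] giving torsion. So H_1 = Z/2.
rank ∂_2 = 12, rank ∂_3 = 0 ⇒ b_2 = 12 − 12 − 0 = 0. So H_2 = 0.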